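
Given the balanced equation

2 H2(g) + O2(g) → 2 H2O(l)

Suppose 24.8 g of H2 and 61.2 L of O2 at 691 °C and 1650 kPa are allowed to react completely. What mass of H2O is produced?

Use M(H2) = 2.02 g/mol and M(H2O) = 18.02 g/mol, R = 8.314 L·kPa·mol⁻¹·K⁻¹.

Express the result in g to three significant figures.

n(H2) = 24.8 / 2.02 = 12.28 mol
n(O2) = PV/RT = (1650 × 61.2) / (8.314 × 964.15) = 12.60 mol
For 12.28 mol H2, stoichiometry requires (1/2) × 12.28 = 6.140 mol O2; 12.60 mol is available, so H2 is limiting.
n(H2O) = (2/2) × 12.28 = 12.28 mol
m(H2O) = 12.28 × 18.02 = 221.3 g

221 g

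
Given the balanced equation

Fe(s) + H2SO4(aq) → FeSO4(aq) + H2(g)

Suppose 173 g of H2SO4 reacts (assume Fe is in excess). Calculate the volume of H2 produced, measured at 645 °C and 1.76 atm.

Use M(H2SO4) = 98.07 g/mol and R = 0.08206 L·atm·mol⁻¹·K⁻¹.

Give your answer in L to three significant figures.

75.5 L

n(H2SO4) = 173.0 / 98.07 = 1.764 mol
n(H2) = (1/1) × 1.764 = 1.764 mol
V = nRT/P = 1.764 × 0.08206 × 918.15 / 1.76 = 75.51 L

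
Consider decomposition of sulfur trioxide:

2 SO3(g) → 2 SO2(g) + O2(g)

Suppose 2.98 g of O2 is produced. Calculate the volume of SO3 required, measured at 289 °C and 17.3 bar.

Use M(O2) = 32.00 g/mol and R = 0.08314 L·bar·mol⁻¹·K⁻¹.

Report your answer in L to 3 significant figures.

n(O2) = 2.980 / 32.00 = 0.09312 mol
n(SO3) = (2/1) × 0.09312 = 0.1862 mol
V = nRT/P = 0.1862 × 0.08314 × 562.15 / 17.3 = 0.5030 L

0.503 L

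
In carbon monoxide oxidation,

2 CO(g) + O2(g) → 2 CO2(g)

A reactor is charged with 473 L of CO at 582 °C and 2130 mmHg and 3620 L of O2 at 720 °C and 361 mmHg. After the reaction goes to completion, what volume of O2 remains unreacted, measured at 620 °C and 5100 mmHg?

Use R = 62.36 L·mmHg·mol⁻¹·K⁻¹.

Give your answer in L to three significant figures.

127 L

n(CO) = PV/RT = (2130 × 473) / (62.36 × 855.15) = 18.89 mol
n(O2) = PV/RT = (361 × 3620) / (62.36 × 993.15) = 21.10 mol
For 18.89 mol CO, stoichiometry requires (1/2) × 18.89 = 9.445 mol O2; 21.10 mol is available, so CO is limiting.
n(O2) consumed = (1/2) × 18.89 = 9.445 mol; remaining = 21.10 − 9.445 = 11.66 mol
V(O2) = nRT/P = 11.66 × 62.36 × 893.15 / 5100 = 127.3 L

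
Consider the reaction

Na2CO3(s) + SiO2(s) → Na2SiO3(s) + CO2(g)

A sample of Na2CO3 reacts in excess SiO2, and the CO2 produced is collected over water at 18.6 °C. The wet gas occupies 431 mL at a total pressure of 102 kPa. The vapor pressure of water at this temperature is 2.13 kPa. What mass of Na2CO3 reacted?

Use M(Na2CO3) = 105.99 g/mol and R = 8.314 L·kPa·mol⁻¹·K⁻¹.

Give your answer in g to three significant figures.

P(CO2) = 102 − 2.13 = 99.87 kPa
n(CO2) = PV/RT = (99.87 × 0.4310) / (8.314 × 291.75) = 0.01775 mol
n(Na2CO3) = (1/1) × 0.01775 = 0.01775 mol
m(Na2CO3) = 0.01775 × 105.99 = 1.881 g

1.88 g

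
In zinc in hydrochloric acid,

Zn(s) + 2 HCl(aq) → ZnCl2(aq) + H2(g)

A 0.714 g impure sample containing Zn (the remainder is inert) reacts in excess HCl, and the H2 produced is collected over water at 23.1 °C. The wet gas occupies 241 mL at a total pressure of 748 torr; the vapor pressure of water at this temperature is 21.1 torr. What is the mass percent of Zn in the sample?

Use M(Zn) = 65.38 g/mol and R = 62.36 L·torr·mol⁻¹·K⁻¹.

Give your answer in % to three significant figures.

P(H2) = 748 − 21.1 = 726.9 torr
n(H2) = PV/RT = (726.9 × 0.2410) / (62.36 × 296.25) = 0.009483 mol
n(Zn) = (1/1) × 0.009483 = 0.009483 mol
m(Zn) = 0.009483 × 65.38 = 0.6200 g
%Zn = 0.6200 / 0.714 × 100 = 86.83%

86.8 %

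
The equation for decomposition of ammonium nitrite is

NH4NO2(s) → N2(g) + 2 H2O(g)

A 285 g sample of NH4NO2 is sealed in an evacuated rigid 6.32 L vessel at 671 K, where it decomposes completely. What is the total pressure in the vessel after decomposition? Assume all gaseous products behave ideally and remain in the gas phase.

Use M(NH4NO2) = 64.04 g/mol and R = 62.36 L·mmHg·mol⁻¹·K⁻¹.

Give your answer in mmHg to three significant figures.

88400 mmHg

n(NH4NO2) = 285 / 64.04 = 4.450 mol
n(gas produced) = (3/1) × 4.450 = 13.35 mol
P = nRT/V = 13.35 × 62.36 × 671 / 6.32 = 88390 mmHg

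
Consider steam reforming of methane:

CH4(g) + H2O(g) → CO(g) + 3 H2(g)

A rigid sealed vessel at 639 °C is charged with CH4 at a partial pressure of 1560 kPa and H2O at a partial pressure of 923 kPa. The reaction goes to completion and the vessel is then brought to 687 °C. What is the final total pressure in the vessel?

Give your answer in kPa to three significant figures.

At constant V, partial pressures at 639 °C are proportional to moles, so apply stoichiometry directly to pressures.
P(H2O) required for 1560 kPa of CH4 = (1/1) × 1560 = 1560 kPa; available 923 kPa, so H2O is limiting.
P(CH4) remaining = 1560 − (1/1) × 923 = 637.0 kPa
P(gaseous products) = (1+3)/1 × 923 = 3692 kPa
P_total at 639 °C = 637.0 + 3692 = 4329 kPa
Scaling to 687 °C: P = 4329 × 960.15/912.15 = 4557 kPa

4560 kPa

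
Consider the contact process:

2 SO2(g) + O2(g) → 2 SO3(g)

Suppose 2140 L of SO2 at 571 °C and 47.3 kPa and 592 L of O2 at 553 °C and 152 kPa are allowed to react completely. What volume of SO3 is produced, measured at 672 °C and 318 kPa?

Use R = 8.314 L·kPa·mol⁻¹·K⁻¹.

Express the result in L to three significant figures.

356 L

n(SO2) = PV/RT = (47.3 × 2140) / (8.314 × 844.15) = 14.42 mol
n(O2) = PV/RT = (152 × 592) / (8.314 × 826.15) = 13.10 mol
For 14.42 mol SO2, stoichiometry requires (1/2) × 14.42 = 7.210 mol O2; 13.10 mol is available, so SO2 is limiting.
n(SO3) = (2/2) × 14.42 = 14.42 mol
V(SO3) = nRT/P = 14.42 × 8.314 × 945.15 / 318 = 356.3 L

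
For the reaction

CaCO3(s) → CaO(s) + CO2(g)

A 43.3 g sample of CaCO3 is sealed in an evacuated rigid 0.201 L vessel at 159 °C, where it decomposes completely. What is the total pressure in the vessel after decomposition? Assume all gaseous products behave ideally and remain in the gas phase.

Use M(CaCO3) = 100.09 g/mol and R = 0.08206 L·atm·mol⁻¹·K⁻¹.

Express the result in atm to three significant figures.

n(CaCO3) = 43.3 / 100.09 = 0.4326 mol
n(gas produced) = (1/1) × 0.4326 = 0.4326 mol
P = nRT/V = 0.4326 × 0.08206 × 432.15 / 0.201 = 76.32 atm

76.3 atm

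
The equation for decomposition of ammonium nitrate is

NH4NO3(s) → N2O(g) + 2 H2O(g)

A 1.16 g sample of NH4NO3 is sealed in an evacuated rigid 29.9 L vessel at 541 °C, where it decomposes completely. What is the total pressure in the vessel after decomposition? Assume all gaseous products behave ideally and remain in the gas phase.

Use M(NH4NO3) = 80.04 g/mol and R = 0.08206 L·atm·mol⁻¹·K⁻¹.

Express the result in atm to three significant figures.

n(NH4NO3) = 1.16 / 80.04 = 0.01449 mol
n(gas produced) = (3/1) × 0.01449 = 0.04347 mol
P = nRT/V = 0.04347 × 0.08206 × 814.15 / 29.9 = 0.09713 atm

0.0971 atm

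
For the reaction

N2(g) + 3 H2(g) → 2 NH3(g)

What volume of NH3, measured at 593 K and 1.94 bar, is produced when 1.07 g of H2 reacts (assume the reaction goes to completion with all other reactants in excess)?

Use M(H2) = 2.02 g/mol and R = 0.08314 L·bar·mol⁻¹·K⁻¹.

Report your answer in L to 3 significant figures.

n(H2) = 1.070 / 2.02 = 0.5297 mol
n(NH3) = (2/3) × 0.5297 = 0.3531 mol
V = nRT/P = 0.3531 × 0.08314 × 593 / 1.94 = 8.973 L

8.97 L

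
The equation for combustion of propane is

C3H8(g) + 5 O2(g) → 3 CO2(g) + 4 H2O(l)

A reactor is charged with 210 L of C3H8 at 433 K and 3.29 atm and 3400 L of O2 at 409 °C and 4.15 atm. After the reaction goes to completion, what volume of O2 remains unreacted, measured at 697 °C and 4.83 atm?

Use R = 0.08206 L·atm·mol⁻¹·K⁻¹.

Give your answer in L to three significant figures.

2550 L

n(C3H8) = PV/RT = (3.29 × 210) / (0.08206 × 433) = 19.44 mol
n(O2) = PV/RT = (4.15 × 3400) / (0.08206 × 682.15) = 252.1 mol
For 19.44 mol C3H8, stoichiometry requires (5/1) × 19.44 = 97.20 mol O2; 252.1 mol is available, so C3H8 is limiting.
n(O2) consumed = (5/1) × 19.44 = 97.20 mol; remaining = 252.1 − 97.20 = 154.9 mol
V(O2) = nRT/P = 154.9 × 0.08206 × 970.15 / 4.83 = 2553 L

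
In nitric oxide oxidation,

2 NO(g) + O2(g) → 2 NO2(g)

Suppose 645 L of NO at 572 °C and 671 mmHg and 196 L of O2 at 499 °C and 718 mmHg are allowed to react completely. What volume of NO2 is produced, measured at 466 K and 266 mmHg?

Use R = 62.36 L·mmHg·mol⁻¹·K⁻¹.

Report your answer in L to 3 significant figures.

n(NO) = PV/RT = (671 × 645) / (62.36 × 845.15) = 8.212 mol
n(O2) = PV/RT = (718 × 196) / (62.36 × 772.15) = 2.923 mol
For 8.212 mol NO, stoichiometry requires (1/2) × 8.212 = 4.106 mol O2; 2.923 mol is available, so O2 is limiting.
n(NO2) = (2/1) × 2.923 = 5.846 mol
V(NO2) = nRT/P = 5.846 × 62.36 × 466 / 266 = 638.7 L

639 L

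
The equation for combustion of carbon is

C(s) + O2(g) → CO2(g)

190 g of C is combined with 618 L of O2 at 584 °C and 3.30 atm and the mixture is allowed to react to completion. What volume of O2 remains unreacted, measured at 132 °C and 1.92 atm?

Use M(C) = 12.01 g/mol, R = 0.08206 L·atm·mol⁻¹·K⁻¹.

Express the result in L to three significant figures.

228 L

n(C) = 190 / 12.01 = 15.82 mol
n(O2) = PV/RT = (3.30 × 618) / (0.08206 × 857.15) = 28.99 mol
For 15.82 mol C, stoichiometry requires (1/1) × 15.82 = 15.82 mol O2; 28.99 mol is available, so C is limiting.
n(O2) consumed = (1/1) × 15.82 = 15.82 mol; remaining = 28.99 − 15.82 = 13.17 mol
V(O2) = nRT/P = 13.17 × 0.08206 × 405.15 / 1.92 = 228.1 L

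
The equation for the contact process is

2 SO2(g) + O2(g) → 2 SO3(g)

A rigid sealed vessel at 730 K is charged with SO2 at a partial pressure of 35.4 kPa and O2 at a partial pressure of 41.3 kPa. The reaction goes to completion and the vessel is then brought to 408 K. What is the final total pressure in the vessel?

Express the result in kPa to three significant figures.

With V and T fixed, P_i ∝ n_i, so the mole ratios apply directly to partial pressures at 730 K.
P(O2) required for 35.4 kPa of SO2 = (1/2) × 35.4 = 17.70 kPa; available 41.3 kPa, so SO2 is limiting.
P(O2) remaining = 41.3 − (1/2) × 35.4 = 23.60 kPa
P(gaseous products) = (2)/2 × 35.4 = 35.40 kPa
P_total at 730 K = 23.60 + 35.40 = 59.00 kPa
Scaling to 408 K: P = 59.00 × 408/730 = 32.98 kPa

33.0 kPa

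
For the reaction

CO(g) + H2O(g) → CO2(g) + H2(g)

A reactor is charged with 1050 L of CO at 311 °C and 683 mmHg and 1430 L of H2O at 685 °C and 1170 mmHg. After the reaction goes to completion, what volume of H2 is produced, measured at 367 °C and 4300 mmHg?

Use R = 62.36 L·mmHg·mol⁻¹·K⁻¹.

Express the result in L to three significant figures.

183 L

n(CO) = PV/RT = (683 × 1050) / (62.36 × 584.15) = 19.69 mol
n(H2O) = PV/RT = (1170 × 1430) / (62.36 × 958.15) = 28.00 mol
For 19.69 mol CO, stoichiometry requires (1/1) × 19.69 = 19.69 mol H2O; 28.00 mol is available, so CO is limiting.
n(H2) = (1/1) × 19.69 = 19.69 mol
V(H2) = nRT/P = 19.69 × 62.36 × 640.15 / 4300 = 182.8 L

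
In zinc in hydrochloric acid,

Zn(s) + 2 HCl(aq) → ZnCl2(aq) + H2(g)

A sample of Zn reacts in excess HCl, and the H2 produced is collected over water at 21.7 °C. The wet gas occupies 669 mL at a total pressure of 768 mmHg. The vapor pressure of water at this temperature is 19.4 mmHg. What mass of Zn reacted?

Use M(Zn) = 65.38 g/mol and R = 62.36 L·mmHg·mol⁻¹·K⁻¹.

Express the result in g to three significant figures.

1.78 g

P(H2) = 768 − 19.4 = 748.6 mmHg
n(H2) = PV/RT = (748.6 × 0.6690) / (62.36 × 294.85) = 0.02724 mol
n(Zn) = (1/1) × 0.02724 = 0.02724 mol
m(Zn) = 0.02724 × 65.38 = 1.781 g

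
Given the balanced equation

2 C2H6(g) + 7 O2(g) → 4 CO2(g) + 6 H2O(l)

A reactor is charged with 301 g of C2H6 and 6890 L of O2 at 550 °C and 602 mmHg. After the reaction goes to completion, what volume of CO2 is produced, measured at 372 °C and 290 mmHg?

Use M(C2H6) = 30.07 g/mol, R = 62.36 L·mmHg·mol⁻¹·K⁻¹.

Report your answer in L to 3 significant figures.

n(C2H6) = 301 / 30.07 = 10.01 mol
n(O2) = PV/RT = (602 × 6890) / (62.36 × 823.15) = 80.80 mol
For 10.01 mol C2H6, stoichiometry requires (7/2) × 10.01 = 35.03 mol O2; 80.80 mol is available, so C2H6 is limiting.
n(CO2) = (4/2) × 10.01 = 20.02 mol
V(CO2) = nRT/P = 20.02 × 62.36 × 645.15 / 290 = 2777 L

2780 L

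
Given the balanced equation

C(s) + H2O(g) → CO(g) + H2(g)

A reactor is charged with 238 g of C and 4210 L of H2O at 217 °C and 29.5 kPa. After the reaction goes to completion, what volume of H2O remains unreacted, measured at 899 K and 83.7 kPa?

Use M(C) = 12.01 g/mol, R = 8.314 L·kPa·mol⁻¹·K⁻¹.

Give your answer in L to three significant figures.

n(C) = 238 / 12.01 = 19.82 mol
n(H2O) = PV/RT = (29.5 × 4210) / (8.314 × 490.15) = 30.48 mol
For 19.82 mol C, stoichiometry requires (1/1) × 19.82 = 19.82 mol H2O; 30.48 mol is available, so C is limiting.
n(H2O) consumed = (1/1) × 19.82 = 19.82 mol; remaining = 30.48 − 19.82 = 10.66 mol
V(H2O) = nRT/P = 10.66 × 8.314 × 899 / 83.7 = 951.9 L

952 L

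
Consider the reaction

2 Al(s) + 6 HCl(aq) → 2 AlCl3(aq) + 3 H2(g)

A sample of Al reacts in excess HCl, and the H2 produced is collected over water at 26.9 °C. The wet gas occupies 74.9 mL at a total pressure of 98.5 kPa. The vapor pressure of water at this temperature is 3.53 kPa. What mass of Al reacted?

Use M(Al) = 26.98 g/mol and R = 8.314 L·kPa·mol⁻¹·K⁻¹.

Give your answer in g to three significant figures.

P(H2) = 98.5 − 3.53 = 94.97 kPa
n(H2) = PV/RT = (94.97 × 0.07490) / (8.314 × 300.05) = 0.002851 mol
n(Al) = (2/3) × 0.002851 = 0.001901 mol
m(Al) = 0.001901 × 26.98 = 0.05129 g

0.0513 g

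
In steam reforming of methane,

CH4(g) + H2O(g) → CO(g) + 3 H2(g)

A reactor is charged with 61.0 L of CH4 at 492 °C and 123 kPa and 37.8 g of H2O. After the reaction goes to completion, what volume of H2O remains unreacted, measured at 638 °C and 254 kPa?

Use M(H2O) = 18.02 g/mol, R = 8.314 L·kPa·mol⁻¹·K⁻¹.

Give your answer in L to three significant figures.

n(CH4) = PV/RT = (123 × 61.0) / (8.314 × 765.15) = 1.179 mol
n(H2O) = 37.8 / 18.02 = 2.098 mol
For 1.179 mol CH4, stoichiometry requires (1/1) × 1.179 = 1.179 mol H2O; 2.098 mol is available, so CH4 is limiting.
n(H2O) consumed = (1/1) × 1.179 = 1.179 mol; remaining = 2.098 − 1.179 = 0.9190 mol
V(H2O) = nRT/P = 0.9190 × 8.314 × 911.15 / 254 = 27.41 L

27.4 L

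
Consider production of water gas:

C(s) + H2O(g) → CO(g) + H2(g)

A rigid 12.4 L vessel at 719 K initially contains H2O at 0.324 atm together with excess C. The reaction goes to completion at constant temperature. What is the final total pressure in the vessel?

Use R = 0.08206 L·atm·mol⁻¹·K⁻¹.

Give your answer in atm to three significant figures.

At constant T and V, P ∝ n(gas): 1 mol gas → 2 mol gas.
P_final = (2/1) × 0.324 = 0.6480 atm

0.648 atm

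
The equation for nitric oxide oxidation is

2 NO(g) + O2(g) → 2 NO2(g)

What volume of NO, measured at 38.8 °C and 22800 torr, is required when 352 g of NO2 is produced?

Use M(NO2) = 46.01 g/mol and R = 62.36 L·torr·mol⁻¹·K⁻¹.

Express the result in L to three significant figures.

n(NO2) = 352.0 / 46.01 = 7.651 mol
n(NO) = (2/2) × 7.651 = 7.651 mol
V = nRT/P = 7.651 × 62.36 × 311.95 / 22800 = 6.528 L

6.53 L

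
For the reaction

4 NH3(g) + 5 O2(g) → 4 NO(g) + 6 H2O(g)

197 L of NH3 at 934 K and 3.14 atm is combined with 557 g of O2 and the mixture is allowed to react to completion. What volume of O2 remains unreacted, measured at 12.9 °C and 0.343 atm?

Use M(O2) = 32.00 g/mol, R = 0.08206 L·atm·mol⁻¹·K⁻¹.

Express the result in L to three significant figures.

501 L

n(NH3) = PV/RT = (3.14 × 197) / (0.08206 × 934) = 8.071 mol
n(O2) = 557 / 32.00 = 17.41 mol
For 8.071 mol NH3, stoichiometry requires (5/4) × 8.071 = 10.09 mol O2; 17.41 mol is available, so NH3 is limiting.
n(O2) consumed = (5/4) × 8.071 = 10.09 mol; remaining = 17.41 − 10.09 = 7.320 mol
V(O2) = nRT/P = 7.320 × 0.08206 × 286.05 / 0.343 = 500.9 L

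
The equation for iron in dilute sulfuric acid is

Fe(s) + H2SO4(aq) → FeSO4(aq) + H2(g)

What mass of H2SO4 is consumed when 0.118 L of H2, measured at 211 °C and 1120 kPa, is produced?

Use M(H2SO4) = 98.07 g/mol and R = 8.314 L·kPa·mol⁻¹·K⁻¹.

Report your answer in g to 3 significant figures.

n(H2) = PV/RT = (1120 × 0.118) / (8.314 × 484.15) = 0.03283 mol
n(H2SO4) = (1/1) × 0.03283 = 0.03283 mol
m(H2SO4) = 0.03283 × 98.07 = 3.220 g

3.22 g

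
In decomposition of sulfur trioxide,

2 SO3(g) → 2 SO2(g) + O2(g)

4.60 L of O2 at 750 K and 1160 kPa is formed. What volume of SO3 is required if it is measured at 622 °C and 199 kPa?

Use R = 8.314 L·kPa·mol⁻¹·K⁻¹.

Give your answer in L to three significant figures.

n(O2) = PV/RT = (1160 × 4.60) / (8.314 × 750) = 0.8557 mol
n(SO3) = (2/1) × 0.8557 = 1.711 mol
V = nRT/P = 1.711 × 8.314 × 895.15 / 199 = 63.99 L

64.0 L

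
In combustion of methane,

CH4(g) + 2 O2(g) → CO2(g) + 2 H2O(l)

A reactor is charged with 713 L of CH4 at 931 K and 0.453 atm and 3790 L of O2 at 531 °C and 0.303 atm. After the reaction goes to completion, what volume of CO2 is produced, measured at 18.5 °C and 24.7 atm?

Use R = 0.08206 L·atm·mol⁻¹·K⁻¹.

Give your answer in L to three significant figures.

4.10 L

n(CH4) = PV/RT = (0.453 × 713) / (0.08206 × 931) = 4.228 mol
n(O2) = PV/RT = (0.303 × 3790) / (0.08206 × 804.15) = 17.40 mol
For 4.228 mol CH4, stoichiometry requires (2/1) × 4.228 = 8.456 mol O2; 17.40 mol is available, so CH4 is limiting.
n(CO2) = (1/1) × 4.228 = 4.228 mol
V(CO2) = nRT/P = 4.228 × 0.08206 × 291.65 / 24.7 = 4.097 L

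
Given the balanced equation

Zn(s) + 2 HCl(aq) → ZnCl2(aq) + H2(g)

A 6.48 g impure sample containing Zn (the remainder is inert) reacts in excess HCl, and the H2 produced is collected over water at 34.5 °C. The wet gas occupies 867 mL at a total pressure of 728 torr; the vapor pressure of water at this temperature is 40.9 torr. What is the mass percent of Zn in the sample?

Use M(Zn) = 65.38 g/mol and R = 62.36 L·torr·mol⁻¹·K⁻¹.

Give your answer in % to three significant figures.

31.3 %

P(H2) = 728 − 40.9 = 687.1 torr
n(H2) = PV/RT = (687.1 × 0.8670) / (62.36 × 307.65) = 0.03105 mol
n(Zn) = (1/1) × 0.03105 = 0.03105 mol
m(Zn) = 0.03105 × 65.38 = 2.030 g
%Zn = 2.030 / 6.48 × 100 = 31.33%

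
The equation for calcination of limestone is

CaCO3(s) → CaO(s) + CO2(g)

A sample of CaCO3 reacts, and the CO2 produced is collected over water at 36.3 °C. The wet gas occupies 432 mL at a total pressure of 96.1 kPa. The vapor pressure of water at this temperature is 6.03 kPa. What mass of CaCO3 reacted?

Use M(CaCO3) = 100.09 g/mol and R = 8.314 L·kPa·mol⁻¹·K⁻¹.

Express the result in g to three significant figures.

P(CO2) = 96.1 − 6.03 = 90.07 kPa
n(CO2) = PV/RT = (90.07 × 0.4320) / (8.314 × 309.45) = 0.01512 mol
n(CaCO3) = (1/1) × 0.01512 = 0.01512 mol
m(CaCO3) = 0.01512 × 100.09 = 1.513 g

1.51 g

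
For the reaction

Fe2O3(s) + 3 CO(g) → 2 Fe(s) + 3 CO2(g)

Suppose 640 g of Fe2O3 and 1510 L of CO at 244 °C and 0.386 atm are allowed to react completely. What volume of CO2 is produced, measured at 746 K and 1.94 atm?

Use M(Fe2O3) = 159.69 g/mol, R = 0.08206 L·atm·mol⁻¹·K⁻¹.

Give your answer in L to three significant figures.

n(Fe2O3) = 640 / 159.69 = 4.008 mol
n(CO) = PV/RT = (0.386 × 1510) / (0.08206 × 517.15) = 13.73 mol
For 4.008 mol Fe2O3, stoichiometry requires (3/1) × 4.008 = 12.02 mol CO; 13.73 mol is available, so Fe2O3 is limiting.
n(CO2) = (3/1) × 4.008 = 12.02 mol
V(CO2) = nRT/P = 12.02 × 0.08206 × 746 / 1.94 = 379.3 L

379 L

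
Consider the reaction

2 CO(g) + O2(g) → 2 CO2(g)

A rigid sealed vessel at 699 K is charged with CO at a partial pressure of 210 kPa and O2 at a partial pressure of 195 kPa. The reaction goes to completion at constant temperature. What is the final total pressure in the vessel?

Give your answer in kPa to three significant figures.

With V and T fixed, P_i ∝ n_i, so the mole ratios apply directly to partial pressures at 699 K.
P(O2) required for 210 kPa of CO = (1/2) × 210 = 105.0 kPa; available 195 kPa, so CO is limiting.
P(O2) remaining = 195 − (1/2) × 210 = 90.00 kPa
P(gaseous products) = (2)/2 × 210 = 210.0 kPa
P_total at 699 K = 90.00 + 210.0 = 300.0 kPa

300 kPa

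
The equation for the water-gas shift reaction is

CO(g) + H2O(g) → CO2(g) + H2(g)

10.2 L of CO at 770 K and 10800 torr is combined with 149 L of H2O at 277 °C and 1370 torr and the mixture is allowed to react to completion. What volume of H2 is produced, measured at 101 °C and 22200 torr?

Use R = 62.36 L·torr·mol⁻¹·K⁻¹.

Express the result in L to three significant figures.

n(CO) = PV/RT = (10800 × 10.2) / (62.36 × 770) = 2.294 mol
n(H2O) = PV/RT = (1370 × 149) / (62.36 × 550.15) = 5.950 mol
For 2.294 mol CO, stoichiometry requires (1/1) × 2.294 = 2.294 mol H2O; 5.950 mol is available, so CO is limiting.
n(H2) = (1/1) × 2.294 = 2.294 mol
V(H2) = nRT/P = 2.294 × 62.36 × 374.15 / 22200 = 2.411 L

2.41 L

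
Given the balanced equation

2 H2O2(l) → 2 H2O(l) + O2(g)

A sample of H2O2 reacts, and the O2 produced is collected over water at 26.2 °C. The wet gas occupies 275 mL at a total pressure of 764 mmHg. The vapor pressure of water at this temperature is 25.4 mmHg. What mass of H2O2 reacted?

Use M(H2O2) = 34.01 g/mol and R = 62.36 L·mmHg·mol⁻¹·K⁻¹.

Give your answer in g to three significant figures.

P(O2) = 764 − 25.4 = 738.6 mmHg
n(O2) = PV/RT = (738.6 × 0.2750) / (62.36 × 299.35) = 0.01088 mol
n(H2O2) = (2/1) × 0.01088 = 0.02176 mol
m(H2O2) = 0.02176 × 34.01 = 0.7401 g

0.740 g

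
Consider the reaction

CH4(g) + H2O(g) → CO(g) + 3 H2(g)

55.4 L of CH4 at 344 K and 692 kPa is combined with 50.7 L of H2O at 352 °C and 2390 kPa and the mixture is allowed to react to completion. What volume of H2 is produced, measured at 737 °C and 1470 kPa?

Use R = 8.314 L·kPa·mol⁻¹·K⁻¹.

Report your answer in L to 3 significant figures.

230 L

n(CH4) = PV/RT = (692 × 55.4) / (8.314 × 344) = 13.40 mol
n(H2O) = PV/RT = (2390 × 50.7) / (8.314 × 625.15) = 23.31 mol
For 13.40 mol CH4, stoichiometry requires (1/1) × 13.40 = 13.40 mol H2O; 23.31 mol is available, so CH4 is limiting.
n(H2) = (3/1) × 13.40 = 40.20 mol
V(H2) = nRT/P = 40.20 × 8.314 × 1010.15 / 1470 = 229.7 L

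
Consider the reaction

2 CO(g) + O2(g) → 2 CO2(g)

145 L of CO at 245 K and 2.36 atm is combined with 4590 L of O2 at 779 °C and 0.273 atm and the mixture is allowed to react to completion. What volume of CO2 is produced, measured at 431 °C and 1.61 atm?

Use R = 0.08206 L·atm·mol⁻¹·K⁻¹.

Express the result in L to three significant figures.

n(CO) = PV/RT = (2.36 × 145) / (0.08206 × 245) = 17.02 mol
n(O2) = PV/RT = (0.273 × 4590) / (0.08206 × 1052.15) = 14.51 mol
For 17.02 mol CO, stoichiometry requires (1/2) × 17.02 = 8.510 mol O2; 14.51 mol is available, so CO is limiting.
n(CO2) = (2/2) × 17.02 = 17.02 mol
V(CO2) = nRT/P = 17.02 × 0.08206 × 704.15 / 1.61 = 610.8 L

611 L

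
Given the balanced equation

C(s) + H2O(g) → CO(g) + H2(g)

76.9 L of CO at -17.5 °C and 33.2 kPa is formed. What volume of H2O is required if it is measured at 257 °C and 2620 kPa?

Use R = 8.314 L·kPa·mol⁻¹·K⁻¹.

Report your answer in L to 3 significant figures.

n(CO) = PV/RT = (33.2 × 76.9) / (8.314 × 255.65) = 1.201 mol
n(H2O) = (1/1) × 1.201 = 1.201 mol
V = nRT/P = 1.201 × 8.314 × 530.15 / 2620 = 2.020 L

2.02 L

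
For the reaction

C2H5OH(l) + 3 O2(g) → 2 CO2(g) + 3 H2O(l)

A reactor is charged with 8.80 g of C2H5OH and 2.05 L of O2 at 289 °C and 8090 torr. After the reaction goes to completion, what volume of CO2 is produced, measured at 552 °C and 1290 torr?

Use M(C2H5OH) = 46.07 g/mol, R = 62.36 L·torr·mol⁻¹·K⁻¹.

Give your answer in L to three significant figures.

n(C2H5OH) = 8.80 / 46.07 = 0.1910 mol
n(O2) = PV/RT = (8090 × 2.05) / (62.36 × 562.15) = 0.4731 mol
For 0.1910 mol C2H5OH, stoichiometry requires (3/1) × 0.1910 = 0.5730 mol O2; 0.4731 mol is available, so O2 is limiting.
n(CO2) = (2/3) × 0.4731 = 0.3154 mol
V(CO2) = nRT/P = 0.3154 × 62.36 × 825.15 / 1290 = 12.58 L

12.6 L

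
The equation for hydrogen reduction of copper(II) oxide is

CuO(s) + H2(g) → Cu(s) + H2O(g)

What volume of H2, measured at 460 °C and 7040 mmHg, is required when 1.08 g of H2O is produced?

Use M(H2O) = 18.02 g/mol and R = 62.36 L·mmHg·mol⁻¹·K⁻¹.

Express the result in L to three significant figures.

n(H2O) = 1.080 / 18.02 = 0.05993 mol
n(H2) = (1/1) × 0.05993 = 0.05993 mol
V = nRT/P = 0.05993 × 62.36 × 733.15 / 7040 = 0.3892 L

0.389 L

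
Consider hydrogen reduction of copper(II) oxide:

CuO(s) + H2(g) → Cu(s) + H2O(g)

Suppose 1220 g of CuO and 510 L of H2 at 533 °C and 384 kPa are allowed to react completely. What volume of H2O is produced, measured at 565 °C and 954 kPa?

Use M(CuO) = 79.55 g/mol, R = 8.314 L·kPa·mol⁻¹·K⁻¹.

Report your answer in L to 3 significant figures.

n(CuO) = 1220 / 79.55 = 15.34 mol
n(H2) = PV/RT = (384 × 510) / (8.314 × 806.15) = 29.22 mol
For 15.34 mol CuO, stoichiometry requires (1/1) × 15.34 = 15.34 mol H2; 29.22 mol is available, so CuO is limiting.
n(H2O) = (1/1) × 15.34 = 15.34 mol
V(H2O) = nRT/P = 15.34 × 8.314 × 838.15 / 954 = 112.0 L

112 L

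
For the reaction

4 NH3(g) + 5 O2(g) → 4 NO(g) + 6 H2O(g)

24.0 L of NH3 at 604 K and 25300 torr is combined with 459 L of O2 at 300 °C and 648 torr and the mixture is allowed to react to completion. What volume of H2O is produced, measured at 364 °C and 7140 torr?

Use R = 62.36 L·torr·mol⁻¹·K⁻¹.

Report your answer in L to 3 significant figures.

55.6 L

n(NH3) = PV/RT = (25300 × 24.0) / (62.36 × 604) = 16.12 mol
n(O2) = PV/RT = (648 × 459) / (62.36 × 573.15) = 8.322 mol
For 16.12 mol NH3, stoichiometry requires (5/4) × 16.12 = 20.15 mol O2; 8.322 mol is available, so O2 is limiting.
n(H2O) = (6/5) × 8.322 = 9.986 mol
V(H2O) = nRT/P = 9.986 × 62.36 × 637.15 / 7140 = 55.57 L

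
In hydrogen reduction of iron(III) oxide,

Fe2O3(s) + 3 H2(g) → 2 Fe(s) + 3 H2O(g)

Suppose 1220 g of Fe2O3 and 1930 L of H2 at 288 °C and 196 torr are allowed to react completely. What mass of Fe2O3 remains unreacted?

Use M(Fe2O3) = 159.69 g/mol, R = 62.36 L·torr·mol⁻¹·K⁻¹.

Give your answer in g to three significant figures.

n(Fe2O3) = 1220 / 159.69 = 7.640 mol
n(H2) = PV/RT = (196 × 1930) / (62.36 × 561.15) = 10.81 mol
For 7.640 mol Fe2O3, stoichiometry requires (3/1) × 7.640 = 22.92 mol H2; 10.81 mol is available, so H2 is limiting.
n(Fe2O3) consumed = (1/3) × 10.81 = 3.603 mol; remaining = 7.640 − 3.603 = 4.037 mol
m(Fe2O3) = 4.037 × 159.69 = 644.7 g

645 g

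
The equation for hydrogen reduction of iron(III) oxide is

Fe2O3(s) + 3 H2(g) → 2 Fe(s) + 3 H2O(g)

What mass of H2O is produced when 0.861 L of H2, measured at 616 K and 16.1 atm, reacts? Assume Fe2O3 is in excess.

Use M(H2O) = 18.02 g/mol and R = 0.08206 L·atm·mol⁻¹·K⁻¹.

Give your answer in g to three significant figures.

4.94 g

n(H2) = PV/RT = (16.1 × 0.861) / (0.08206 × 616) = 0.2742 mol
n(H2O) = (3/3) × 0.2742 = 0.2742 mol
m(H2O) = 0.2742 × 18.02 = 4.941 g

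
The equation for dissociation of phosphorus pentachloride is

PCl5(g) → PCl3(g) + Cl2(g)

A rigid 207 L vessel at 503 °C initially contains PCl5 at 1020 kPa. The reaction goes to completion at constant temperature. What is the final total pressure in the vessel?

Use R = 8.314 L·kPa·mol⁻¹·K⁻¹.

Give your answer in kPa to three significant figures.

2040 kPa

Rigid vessel, constant T ⇒ P scales with total gas moles (1 → 2).
P_final = (2/1) × 1020 = 2040 kPa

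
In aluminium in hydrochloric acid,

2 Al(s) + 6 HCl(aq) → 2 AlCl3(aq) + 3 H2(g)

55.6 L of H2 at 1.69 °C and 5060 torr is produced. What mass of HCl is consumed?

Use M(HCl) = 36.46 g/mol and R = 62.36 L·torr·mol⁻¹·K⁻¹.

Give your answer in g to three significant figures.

n(H2) = PV/RT = (5060 × 55.6) / (62.36 × 274.84) = 16.41 mol
n(HCl) = (6/3) × 16.41 = 32.82 mol
m(HCl) = 32.82 × 36.46 = 1197 g

1200 g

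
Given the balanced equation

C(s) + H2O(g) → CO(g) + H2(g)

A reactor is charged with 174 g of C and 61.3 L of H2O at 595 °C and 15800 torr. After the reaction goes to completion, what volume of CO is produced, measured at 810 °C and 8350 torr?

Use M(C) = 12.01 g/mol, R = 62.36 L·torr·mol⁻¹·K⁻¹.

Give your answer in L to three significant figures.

n(C) = 174 / 12.01 = 14.49 mol
n(H2O) = PV/RT = (15800 × 61.3) / (62.36 × 868.15) = 17.89 mol
For 14.49 mol C, stoichiometry requires (1/1) × 14.49 = 14.49 mol H2O; 17.89 mol is available, so C is limiting.
n(CO) = (1/1) × 14.49 = 14.49 mol
V(CO) = nRT/P = 14.49 × 62.36 × 1083.15 / 8350 = 117.2 L

117 L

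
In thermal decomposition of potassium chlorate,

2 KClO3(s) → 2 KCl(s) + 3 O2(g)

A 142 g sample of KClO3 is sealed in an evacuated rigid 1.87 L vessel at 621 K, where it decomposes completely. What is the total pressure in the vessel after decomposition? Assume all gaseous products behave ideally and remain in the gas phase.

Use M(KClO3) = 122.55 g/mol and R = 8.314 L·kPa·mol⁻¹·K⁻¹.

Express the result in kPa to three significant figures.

4800 kPa

n(KClO3) = 142 / 122.55 = 1.159 mol
n(gas produced) = (3/2) × 1.159 = 1.739 mol
P = nRT/V = 1.739 × 8.314 × 621 / 1.87 = 4801 kPa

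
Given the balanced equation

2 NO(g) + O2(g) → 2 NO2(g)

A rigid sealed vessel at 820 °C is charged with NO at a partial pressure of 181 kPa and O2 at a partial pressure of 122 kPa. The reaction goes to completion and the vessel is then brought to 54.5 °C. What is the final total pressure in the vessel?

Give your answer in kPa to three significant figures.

63.7 kPa

Because the vessel is rigid and T is held at 820 °C, work the stoichiometry in partial pressures (P_i = n_iRT/V).
P(O2) required for 181 kPa of NO = (1/2) × 181 = 90.50 kPa; available 122 kPa, so NO is limiting.
P(O2) remaining = 122 − (1/2) × 181 = 31.50 kPa
P(gaseous products) = (2)/2 × 181 = 181.0 kPa
P_total at 820 °C = 31.50 + 181.0 = 212.5 kPa
Scaling to 54.5 °C: P = 212.5 × 327.65/1093.15 = 63.69 kPa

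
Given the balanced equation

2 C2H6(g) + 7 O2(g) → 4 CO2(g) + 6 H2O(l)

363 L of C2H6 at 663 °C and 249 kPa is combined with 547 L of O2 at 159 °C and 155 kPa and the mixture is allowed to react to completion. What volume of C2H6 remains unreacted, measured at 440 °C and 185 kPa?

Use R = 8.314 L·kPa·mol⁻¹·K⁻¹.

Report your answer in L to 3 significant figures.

156 L

n(C2H6) = PV/RT = (249 × 363) / (8.314 × 936.15) = 11.61 mol
n(O2) = PV/RT = (155 × 547) / (8.314 × 432.15) = 23.60 mol
For 11.61 mol C2H6, stoichiometry requires (7/2) × 11.61 = 40.63 mol O2; 23.60 mol is available, so O2 is limiting.
n(C2H6) consumed = (2/7) × 23.60 = 6.743 mol; remaining = 11.61 − 6.743 = 4.867 mol
V(C2H6) = nRT/P = 4.867 × 8.314 × 713.15 / 185 = 156.0 L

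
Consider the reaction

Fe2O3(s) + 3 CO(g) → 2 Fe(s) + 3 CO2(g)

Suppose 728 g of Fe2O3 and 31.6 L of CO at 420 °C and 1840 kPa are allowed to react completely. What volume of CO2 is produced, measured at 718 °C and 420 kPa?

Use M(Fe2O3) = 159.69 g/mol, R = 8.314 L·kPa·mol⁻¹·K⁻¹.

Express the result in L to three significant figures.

198 L

n(Fe2O3) = 728 / 159.69 = 4.559 mol
n(CO) = PV/RT = (1840 × 31.6) / (8.314 × 693.15) = 10.09 mol
For 4.559 mol Fe2O3, stoichiometry requires (3/1) × 4.559 = 13.68 mol CO; 10.09 mol is available, so CO is limiting.
n(CO2) = (3/3) × 10.09 = 10.09 mol
V(CO2) = nRT/P = 10.09 × 8.314 × 991.15 / 420 = 198.0 L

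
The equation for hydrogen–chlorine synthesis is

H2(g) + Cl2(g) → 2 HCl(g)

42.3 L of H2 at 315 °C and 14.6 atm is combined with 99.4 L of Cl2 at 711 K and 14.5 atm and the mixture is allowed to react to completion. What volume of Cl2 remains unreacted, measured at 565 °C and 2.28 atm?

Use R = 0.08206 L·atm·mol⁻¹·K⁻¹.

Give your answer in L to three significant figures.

359 L

n(H2) = PV/RT = (14.6 × 42.3) / (0.08206 × 588.15) = 12.80 mol
n(Cl2) = PV/RT = (14.5 × 99.4) / (0.08206 × 711) = 24.70 mol
For 12.80 mol H2, stoichiometry requires (1/1) × 12.80 = 12.80 mol Cl2; 24.70 mol is available, so H2 is limiting.
n(Cl2) consumed = (1/1) × 12.80 = 12.80 mol; remaining = 24.70 − 12.80 = 11.90 mol
V(Cl2) = nRT/P = 11.90 × 0.08206 × 838.15 / 2.28 = 359.0 L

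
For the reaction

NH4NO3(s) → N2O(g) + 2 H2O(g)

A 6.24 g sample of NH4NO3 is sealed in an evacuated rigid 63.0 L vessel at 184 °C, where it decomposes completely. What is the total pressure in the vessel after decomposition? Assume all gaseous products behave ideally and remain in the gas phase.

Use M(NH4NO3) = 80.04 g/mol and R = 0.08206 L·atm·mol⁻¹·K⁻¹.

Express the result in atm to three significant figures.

n(NH4NO3) = 6.24 / 80.04 = 0.07796 mol
n(gas produced) = (3/1) × 0.07796 = 0.2339 mol
P = nRT/V = 0.2339 × 0.08206 × 457.15 / 63.0 = 0.1393 atm

0.139 atm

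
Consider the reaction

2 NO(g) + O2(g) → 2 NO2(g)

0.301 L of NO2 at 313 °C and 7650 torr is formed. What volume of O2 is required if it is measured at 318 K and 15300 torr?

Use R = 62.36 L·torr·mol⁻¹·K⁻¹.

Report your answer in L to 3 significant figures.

0.0408 L

n(NO2) = PV/RT = (7650 × 0.301) / (62.36 × 586.15) = 0.06300 mol
n(O2) = (1/2) × 0.06300 = 0.03150 mol
V = nRT/P = 0.03150 × 62.36 × 318 / 15300 = 0.04083 L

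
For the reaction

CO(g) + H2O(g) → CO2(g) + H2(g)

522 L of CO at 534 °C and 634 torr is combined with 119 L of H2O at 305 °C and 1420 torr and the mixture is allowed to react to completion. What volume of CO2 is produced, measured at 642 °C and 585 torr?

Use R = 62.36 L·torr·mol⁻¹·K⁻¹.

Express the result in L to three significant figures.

n(CO) = PV/RT = (634 × 522) / (62.36 × 807.15) = 6.575 mol
n(H2O) = PV/RT = (1420 × 119) / (62.36 × 578.15) = 4.687 mol
For 6.575 mol CO, stoichiometry requires (1/1) × 6.575 = 6.575 mol H2O; 4.687 mol is available, so H2O is limiting.
n(CO2) = (1/1) × 4.687 = 4.687 mol
V(CO2) = nRT/P = 4.687 × 62.36 × 915.15 / 585 = 457.2 L

457 L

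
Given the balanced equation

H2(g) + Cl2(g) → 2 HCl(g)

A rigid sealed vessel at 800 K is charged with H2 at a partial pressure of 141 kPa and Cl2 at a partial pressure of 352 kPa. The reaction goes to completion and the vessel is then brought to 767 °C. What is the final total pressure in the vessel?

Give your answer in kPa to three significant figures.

With V and T fixed, P_i ∝ n_i, so the mole ratios apply directly to partial pressures at 800 K.
P(Cl2) required for 141 kPa of H2 = (1/1) × 141 = 141.0 kPa; available 352 kPa, so H2 is limiting.
P(Cl2) remaining = 352 − (1/1) × 141 = 211.0 kPa
P(gaseous products) = (2)/1 × 141 = 282.0 kPa
P_total at 800 K = 211.0 + 282.0 = 493.0 kPa
Scaling to 767 °C: P = 493.0 × 1040.15/800 = 641.0 kPa

641 kPa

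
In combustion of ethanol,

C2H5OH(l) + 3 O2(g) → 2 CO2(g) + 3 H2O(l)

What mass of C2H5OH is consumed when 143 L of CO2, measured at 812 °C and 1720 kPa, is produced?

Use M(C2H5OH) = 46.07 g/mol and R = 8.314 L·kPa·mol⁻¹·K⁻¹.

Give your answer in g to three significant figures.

628 g

n(CO2) = PV/RT = (1720 × 143) / (8.314 × 1085.15) = 27.26 mol
n(C2H5OH) = (1/2) × 27.26 = 13.63 mol
m(C2H5OH) = 13.63 × 46.07 = 627.9 g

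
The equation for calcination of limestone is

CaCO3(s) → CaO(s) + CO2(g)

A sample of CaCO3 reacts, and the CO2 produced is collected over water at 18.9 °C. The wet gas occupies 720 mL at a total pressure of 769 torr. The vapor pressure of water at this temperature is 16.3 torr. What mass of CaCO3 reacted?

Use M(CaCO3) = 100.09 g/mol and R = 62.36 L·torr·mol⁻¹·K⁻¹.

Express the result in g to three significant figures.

P(CO2) = 769 − 16.3 = 752.7 torr
n(CO2) = PV/RT = (752.7 × 0.7200) / (62.36 × 292.05) = 0.02976 mol
n(CaCO3) = (1/1) × 0.02976 = 0.02976 mol
m(CaCO3) = 0.02976 × 100.09 = 2.979 g

2.98 g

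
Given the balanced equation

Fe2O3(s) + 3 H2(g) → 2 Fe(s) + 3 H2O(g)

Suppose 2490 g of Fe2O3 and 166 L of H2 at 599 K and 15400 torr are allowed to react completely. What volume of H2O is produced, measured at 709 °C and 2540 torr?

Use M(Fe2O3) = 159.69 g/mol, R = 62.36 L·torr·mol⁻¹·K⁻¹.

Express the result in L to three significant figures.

n(Fe2O3) = 2490 / 159.69 = 15.59 mol
n(H2) = PV/RT = (15400 × 166) / (62.36 × 599) = 68.44 mol
For 15.59 mol Fe2O3, stoichiometry requires (3/1) × 15.59 = 46.77 mol H2; 68.44 mol is available, so Fe2O3 is limiting.
n(H2O) = (3/1) × 15.59 = 46.77 mol
V(H2O) = nRT/P = 46.77 × 62.36 × 982.15 / 2540 = 1128 L

1130 L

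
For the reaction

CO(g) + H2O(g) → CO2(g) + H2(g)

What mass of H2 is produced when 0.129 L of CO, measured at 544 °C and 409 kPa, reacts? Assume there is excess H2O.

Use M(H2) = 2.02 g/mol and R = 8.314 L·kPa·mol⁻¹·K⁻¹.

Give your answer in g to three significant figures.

n(CO) = PV/RT = (409 × 0.129) / (8.314 × 817.15) = 0.007766 mol
n(H2) = (1/1) × 0.007766 = 0.007766 mol
m(H2) = 0.007766 × 2.02 = 0.01569 g

0.0157 g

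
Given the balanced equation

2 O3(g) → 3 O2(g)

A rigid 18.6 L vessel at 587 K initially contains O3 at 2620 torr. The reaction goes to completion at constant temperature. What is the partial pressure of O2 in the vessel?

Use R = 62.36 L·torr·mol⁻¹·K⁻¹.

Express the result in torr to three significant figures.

n(O3)₀ = PV/RT = (2620 × 18.6) / (62.36 × 587) = 1.331 mol
n(O2) = (3/2) × 1.331 = 1.996 mol
P(O2) = nRT/V = 1.996 × 62.36 × 587 / 18.6 = 3928 torr

3930 torr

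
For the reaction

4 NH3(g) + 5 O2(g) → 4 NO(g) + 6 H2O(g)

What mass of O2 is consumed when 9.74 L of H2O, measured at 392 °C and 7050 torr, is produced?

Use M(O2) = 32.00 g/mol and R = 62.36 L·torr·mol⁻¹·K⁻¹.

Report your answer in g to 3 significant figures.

44.1 g

n(H2O) = PV/RT = (7050 × 9.74) / (62.36 × 665.15) = 1.655 mol
n(O2) = (5/6) × 1.655 = 1.379 mol
m(O2) = 1.379 × 32.00 = 44.13 g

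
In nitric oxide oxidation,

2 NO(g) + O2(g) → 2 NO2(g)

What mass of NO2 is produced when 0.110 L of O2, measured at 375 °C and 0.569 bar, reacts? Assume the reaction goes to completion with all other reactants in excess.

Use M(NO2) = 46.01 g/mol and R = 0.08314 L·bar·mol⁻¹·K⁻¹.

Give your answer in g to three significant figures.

0.107 g

n(O2) = PV/RT = (0.569 × 0.110) / (0.08314 × 648.15) = 0.001162 mol
n(NO2) = (2/1) × 0.001162 = 0.002324 mol
m(NO2) = 0.002324 × 46.01 = 0.1069 g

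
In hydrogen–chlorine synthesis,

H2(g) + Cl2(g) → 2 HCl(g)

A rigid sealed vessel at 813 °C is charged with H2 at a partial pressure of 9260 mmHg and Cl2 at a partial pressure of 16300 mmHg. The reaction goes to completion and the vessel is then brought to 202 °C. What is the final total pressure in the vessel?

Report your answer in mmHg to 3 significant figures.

11200 mmHg

At constant V, partial pressures at 813 °C are proportional to moles, so apply stoichiometry directly to pressures.
P(Cl2) required for 9260 mmHg of H2 = (1/1) × 9260 = 9260 mmHg; available 16300 mmHg, so H2 is limiting.
P(Cl2) remaining = 16300 − (1/1) × 9260 = 7040 mmHg
P(gaseous products) = (2)/1 × 9260 = 18520 mmHg
P_total at 813 °C = 7040 + 18520 = 25560 mmHg
Scaling to 202 °C: P = 25560 × 475.15/1086.15 = 11180 mmHg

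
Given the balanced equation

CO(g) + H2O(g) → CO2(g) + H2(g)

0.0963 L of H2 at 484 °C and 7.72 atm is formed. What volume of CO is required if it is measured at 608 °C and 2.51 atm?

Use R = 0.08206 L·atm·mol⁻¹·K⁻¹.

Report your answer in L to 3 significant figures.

n(H2) = PV/RT = (7.72 × 0.0963) / (0.08206 × 757.15) = 0.01197 mol
n(CO) = (1/1) × 0.01197 = 0.01197 mol
V = nRT/P = 0.01197 × 0.08206 × 881.15 / 2.51 = 0.3448 L

0.345 L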